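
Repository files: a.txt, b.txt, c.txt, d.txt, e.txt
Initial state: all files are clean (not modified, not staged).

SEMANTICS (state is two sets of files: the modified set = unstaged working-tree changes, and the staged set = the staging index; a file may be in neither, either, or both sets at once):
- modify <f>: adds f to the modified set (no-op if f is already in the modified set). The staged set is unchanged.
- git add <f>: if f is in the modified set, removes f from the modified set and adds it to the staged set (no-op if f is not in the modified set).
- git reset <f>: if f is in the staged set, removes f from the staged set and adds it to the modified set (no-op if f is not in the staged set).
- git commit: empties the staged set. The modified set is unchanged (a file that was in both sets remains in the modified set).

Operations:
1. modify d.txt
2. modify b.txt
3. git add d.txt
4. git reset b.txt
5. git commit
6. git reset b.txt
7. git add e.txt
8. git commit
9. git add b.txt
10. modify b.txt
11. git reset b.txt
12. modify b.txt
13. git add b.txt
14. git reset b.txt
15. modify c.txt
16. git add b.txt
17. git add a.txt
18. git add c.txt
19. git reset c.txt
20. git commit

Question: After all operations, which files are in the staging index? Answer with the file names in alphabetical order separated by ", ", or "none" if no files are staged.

Answer: none

Derivation:
After op 1 (modify d.txt): modified={d.txt} staged={none}
After op 2 (modify b.txt): modified={b.txt, d.txt} staged={none}
After op 3 (git add d.txt): modified={b.txt} staged={d.txt}
After op 4 (git reset b.txt): modified={b.txt} staged={d.txt}
After op 5 (git commit): modified={b.txt} staged={none}
After op 6 (git reset b.txt): modified={b.txt} staged={none}
After op 7 (git add e.txt): modified={b.txt} staged={none}
After op 8 (git commit): modified={b.txt} staged={none}
After op 9 (git add b.txt): modified={none} staged={b.txt}
After op 10 (modify b.txt): modified={b.txt} staged={b.txt}
After op 11 (git reset b.txt): modified={b.txt} staged={none}
After op 12 (modify b.txt): modified={b.txt} staged={none}
After op 13 (git add b.txt): modified={none} staged={b.txt}
After op 14 (git reset b.txt): modified={b.txt} staged={none}
After op 15 (modify c.txt): modified={b.txt, c.txt} staged={none}
After op 16 (git add b.txt): modified={c.txt} staged={b.txt}
After op 17 (git add a.txt): modified={c.txt} staged={b.txt}
After op 18 (git add c.txt): modified={none} staged={b.txt, c.txt}
After op 19 (git reset c.txt): modified={c.txt} staged={b.txt}
After op 20 (git commit): modified={c.txt} staged={none}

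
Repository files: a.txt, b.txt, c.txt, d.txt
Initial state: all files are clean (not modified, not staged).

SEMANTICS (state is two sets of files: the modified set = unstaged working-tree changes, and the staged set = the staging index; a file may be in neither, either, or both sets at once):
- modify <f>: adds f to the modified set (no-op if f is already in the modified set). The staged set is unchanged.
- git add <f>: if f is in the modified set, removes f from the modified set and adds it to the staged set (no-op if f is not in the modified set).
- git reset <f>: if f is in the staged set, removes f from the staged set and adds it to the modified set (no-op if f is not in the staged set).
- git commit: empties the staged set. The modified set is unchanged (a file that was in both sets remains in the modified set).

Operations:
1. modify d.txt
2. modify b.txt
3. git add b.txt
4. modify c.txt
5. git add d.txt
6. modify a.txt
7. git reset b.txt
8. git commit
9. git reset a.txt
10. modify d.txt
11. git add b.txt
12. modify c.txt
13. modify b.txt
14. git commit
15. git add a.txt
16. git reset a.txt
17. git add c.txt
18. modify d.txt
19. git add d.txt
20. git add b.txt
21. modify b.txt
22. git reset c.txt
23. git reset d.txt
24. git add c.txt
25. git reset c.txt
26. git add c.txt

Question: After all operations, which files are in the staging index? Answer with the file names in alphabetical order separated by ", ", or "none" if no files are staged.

Answer: b.txt, c.txt

Derivation:
After op 1 (modify d.txt): modified={d.txt} staged={none}
After op 2 (modify b.txt): modified={b.txt, d.txt} staged={none}
After op 3 (git add b.txt): modified={d.txt} staged={b.txt}
After op 4 (modify c.txt): modified={c.txt, d.txt} staged={b.txt}
After op 5 (git add d.txt): modified={c.txt} staged={b.txt, d.txt}
After op 6 (modify a.txt): modified={a.txt, c.txt} staged={b.txt, d.txt}
After op 7 (git reset b.txt): modified={a.txt, b.txt, c.txt} staged={d.txt}
After op 8 (git commit): modified={a.txt, b.txt, c.txt} staged={none}
After op 9 (git reset a.txt): modified={a.txt, b.txt, c.txt} staged={none}
After op 10 (modify d.txt): modified={a.txt, b.txt, c.txt, d.txt} staged={none}
After op 11 (git add b.txt): modified={a.txt, c.txt, d.txt} staged={b.txt}
After op 12 (modify c.txt): modified={a.txt, c.txt, d.txt} staged={b.txt}
After op 13 (modify b.txt): modified={a.txt, b.txt, c.txt, d.txt} staged={b.txt}
After op 14 (git commit): modified={a.txt, b.txt, c.txt, d.txt} staged={none}
After op 15 (git add a.txt): modified={b.txt, c.txt, d.txt} staged={a.txt}
After op 16 (git reset a.txt): modified={a.txt, b.txt, c.txt, d.txt} staged={none}
After op 17 (git add c.txt): modified={a.txt, b.txt, d.txt} staged={c.txt}
After op 18 (modify d.txt): modified={a.txt, b.txt, d.txt} staged={c.txt}
After op 19 (git add d.txt): modified={a.txt, b.txt} staged={c.txt, d.txt}
After op 20 (git add b.txt): modified={a.txt} staged={b.txt, c.txt, d.txt}
After op 21 (modify b.txt): modified={a.txt, b.txt} staged={b.txt, c.txt, d.txt}
After op 22 (git reset c.txt): modified={a.txt, b.txt, c.txt} staged={b.txt, d.txt}
After op 23 (git reset d.txt): modified={a.txt, b.txt, c.txt, d.txt} staged={b.txt}
After op 24 (git add c.txt): modified={a.txt, b.txt, d.txt} staged={b.txt, c.txt}
After op 25 (git reset c.txt): modified={a.txt, b.txt, c.txt, d.txt} staged={b.txt}
After op 26 (git add c.txt): modified={a.txt, b.txt, d.txt} staged={b.txt, c.txt}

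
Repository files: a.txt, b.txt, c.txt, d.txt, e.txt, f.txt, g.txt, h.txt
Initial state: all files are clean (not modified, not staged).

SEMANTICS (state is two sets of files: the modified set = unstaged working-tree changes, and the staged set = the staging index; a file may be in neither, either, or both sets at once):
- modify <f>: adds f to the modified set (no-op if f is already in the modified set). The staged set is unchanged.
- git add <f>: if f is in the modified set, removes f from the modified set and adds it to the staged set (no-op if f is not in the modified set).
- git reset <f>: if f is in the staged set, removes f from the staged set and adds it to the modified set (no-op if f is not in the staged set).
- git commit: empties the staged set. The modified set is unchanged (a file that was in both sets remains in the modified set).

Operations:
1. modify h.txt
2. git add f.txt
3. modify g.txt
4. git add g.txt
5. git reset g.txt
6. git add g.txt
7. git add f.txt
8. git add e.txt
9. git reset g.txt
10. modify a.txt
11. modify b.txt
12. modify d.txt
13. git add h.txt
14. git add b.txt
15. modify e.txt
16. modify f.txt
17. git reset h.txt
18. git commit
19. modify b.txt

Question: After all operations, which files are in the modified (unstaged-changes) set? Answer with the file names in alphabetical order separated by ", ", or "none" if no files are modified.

Answer: a.txt, b.txt, d.txt, e.txt, f.txt, g.txt, h.txt

Derivation:
After op 1 (modify h.txt): modified={h.txt} staged={none}
After op 2 (git add f.txt): modified={h.txt} staged={none}
After op 3 (modify g.txt): modified={g.txt, h.txt} staged={none}
After op 4 (git add g.txt): modified={h.txt} staged={g.txt}
After op 5 (git reset g.txt): modified={g.txt, h.txt} staged={none}
After op 6 (git add g.txt): modified={h.txt} staged={g.txt}
After op 7 (git add f.txt): modified={h.txt} staged={g.txt}
After op 8 (git add e.txt): modified={h.txt} staged={g.txt}
After op 9 (git reset g.txt): modified={g.txt, h.txt} staged={none}
After op 10 (modify a.txt): modified={a.txt, g.txt, h.txt} staged={none}
After op 11 (modify b.txt): modified={a.txt, b.txt, g.txt, h.txt} staged={none}
After op 12 (modify d.txt): modified={a.txt, b.txt, d.txt, g.txt, h.txt} staged={none}
After op 13 (git add h.txt): modified={a.txt, b.txt, d.txt, g.txt} staged={h.txt}
After op 14 (git add b.txt): modified={a.txt, d.txt, g.txt} staged={b.txt, h.txt}
After op 15 (modify e.txt): modified={a.txt, d.txt, e.txt, g.txt} staged={b.txt, h.txt}
After op 16 (modify f.txt): modified={a.txt, d.txt, e.txt, f.txt, g.txt} staged={b.txt, h.txt}
After op 17 (git reset h.txt): modified={a.txt, d.txt, e.txt, f.txt, g.txt, h.txt} staged={b.txt}
After op 18 (git commit): modified={a.txt, d.txt, e.txt, f.txt, g.txt, h.txt} staged={none}
After op 19 (modify b.txt): modified={a.txt, b.txt, d.txt, e.txt, f.txt, g.txt, h.txt} staged={none}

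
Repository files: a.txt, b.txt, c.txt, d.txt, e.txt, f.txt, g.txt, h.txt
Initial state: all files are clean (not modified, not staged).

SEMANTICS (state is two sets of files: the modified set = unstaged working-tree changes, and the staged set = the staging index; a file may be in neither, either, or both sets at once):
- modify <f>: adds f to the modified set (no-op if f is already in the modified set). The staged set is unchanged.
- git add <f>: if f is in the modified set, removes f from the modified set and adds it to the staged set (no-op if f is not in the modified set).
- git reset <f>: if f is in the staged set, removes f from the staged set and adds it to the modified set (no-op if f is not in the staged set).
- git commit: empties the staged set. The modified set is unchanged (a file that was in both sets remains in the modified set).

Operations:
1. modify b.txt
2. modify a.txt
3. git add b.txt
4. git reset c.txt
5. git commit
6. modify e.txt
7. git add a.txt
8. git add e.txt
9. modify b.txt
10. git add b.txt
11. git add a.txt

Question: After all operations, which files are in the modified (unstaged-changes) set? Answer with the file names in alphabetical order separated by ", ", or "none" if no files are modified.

Answer: none

Derivation:
After op 1 (modify b.txt): modified={b.txt} staged={none}
After op 2 (modify a.txt): modified={a.txt, b.txt} staged={none}
After op 3 (git add b.txt): modified={a.txt} staged={b.txt}
After op 4 (git reset c.txt): modified={a.txt} staged={b.txt}
After op 5 (git commit): modified={a.txt} staged={none}
After op 6 (modify e.txt): modified={a.txt, e.txt} staged={none}
After op 7 (git add a.txt): modified={e.txt} staged={a.txt}
After op 8 (git add e.txt): modified={none} staged={a.txt, e.txt}
After op 9 (modify b.txt): modified={b.txt} staged={a.txt, e.txt}
After op 10 (git add b.txt): modified={none} staged={a.txt, b.txt, e.txt}
After op 11 (git add a.txt): modified={none} staged={a.txt, b.txt, e.txt}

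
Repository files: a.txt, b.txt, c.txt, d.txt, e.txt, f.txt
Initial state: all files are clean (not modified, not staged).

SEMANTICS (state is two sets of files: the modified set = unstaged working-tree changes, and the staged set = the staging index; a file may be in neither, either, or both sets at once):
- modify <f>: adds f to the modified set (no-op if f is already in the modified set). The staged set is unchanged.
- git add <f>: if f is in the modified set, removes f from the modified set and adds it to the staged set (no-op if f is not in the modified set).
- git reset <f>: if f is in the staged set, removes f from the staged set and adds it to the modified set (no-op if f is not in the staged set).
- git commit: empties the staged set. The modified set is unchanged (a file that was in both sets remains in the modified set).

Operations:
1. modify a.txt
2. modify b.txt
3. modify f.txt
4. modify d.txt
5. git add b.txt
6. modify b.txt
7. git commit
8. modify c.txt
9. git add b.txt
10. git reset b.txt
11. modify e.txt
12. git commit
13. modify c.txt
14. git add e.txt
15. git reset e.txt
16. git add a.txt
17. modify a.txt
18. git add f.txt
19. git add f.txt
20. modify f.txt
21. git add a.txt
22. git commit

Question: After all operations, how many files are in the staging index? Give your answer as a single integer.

Answer: 0

Derivation:
After op 1 (modify a.txt): modified={a.txt} staged={none}
After op 2 (modify b.txt): modified={a.txt, b.txt} staged={none}
After op 3 (modify f.txt): modified={a.txt, b.txt, f.txt} staged={none}
After op 4 (modify d.txt): modified={a.txt, b.txt, d.txt, f.txt} staged={none}
After op 5 (git add b.txt): modified={a.txt, d.txt, f.txt} staged={b.txt}
After op 6 (modify b.txt): modified={a.txt, b.txt, d.txt, f.txt} staged={b.txt}
After op 7 (git commit): modified={a.txt, b.txt, d.txt, f.txt} staged={none}
After op 8 (modify c.txt): modified={a.txt, b.txt, c.txt, d.txt, f.txt} staged={none}
After op 9 (git add b.txt): modified={a.txt, c.txt, d.txt, f.txt} staged={b.txt}
After op 10 (git reset b.txt): modified={a.txt, b.txt, c.txt, d.txt, f.txt} staged={none}
After op 11 (modify e.txt): modified={a.txt, b.txt, c.txt, d.txt, e.txt, f.txt} staged={none}
After op 12 (git commit): modified={a.txt, b.txt, c.txt, d.txt, e.txt, f.txt} staged={none}
After op 13 (modify c.txt): modified={a.txt, b.txt, c.txt, d.txt, e.txt, f.txt} staged={none}
After op 14 (git add e.txt): modified={a.txt, b.txt, c.txt, d.txt, f.txt} staged={e.txt}
After op 15 (git reset e.txt): modified={a.txt, b.txt, c.txt, d.txt, e.txt, f.txt} staged={none}
After op 16 (git add a.txt): modified={b.txt, c.txt, d.txt, e.txt, f.txt} staged={a.txt}
After op 17 (modify a.txt): modified={a.txt, b.txt, c.txt, d.txt, e.txt, f.txt} staged={a.txt}
After op 18 (git add f.txt): modified={a.txt, b.txt, c.txt, d.txt, e.txt} staged={a.txt, f.txt}
After op 19 (git add f.txt): modified={a.txt, b.txt, c.txt, d.txt, e.txt} staged={a.txt, f.txt}
After op 20 (modify f.txt): modified={a.txt, b.txt, c.txt, d.txt, e.txt, f.txt} staged={a.txt, f.txt}
After op 21 (git add a.txt): modified={b.txt, c.txt, d.txt, e.txt, f.txt} staged={a.txt, f.txt}
After op 22 (git commit): modified={b.txt, c.txt, d.txt, e.txt, f.txt} staged={none}
Final staged set: {none} -> count=0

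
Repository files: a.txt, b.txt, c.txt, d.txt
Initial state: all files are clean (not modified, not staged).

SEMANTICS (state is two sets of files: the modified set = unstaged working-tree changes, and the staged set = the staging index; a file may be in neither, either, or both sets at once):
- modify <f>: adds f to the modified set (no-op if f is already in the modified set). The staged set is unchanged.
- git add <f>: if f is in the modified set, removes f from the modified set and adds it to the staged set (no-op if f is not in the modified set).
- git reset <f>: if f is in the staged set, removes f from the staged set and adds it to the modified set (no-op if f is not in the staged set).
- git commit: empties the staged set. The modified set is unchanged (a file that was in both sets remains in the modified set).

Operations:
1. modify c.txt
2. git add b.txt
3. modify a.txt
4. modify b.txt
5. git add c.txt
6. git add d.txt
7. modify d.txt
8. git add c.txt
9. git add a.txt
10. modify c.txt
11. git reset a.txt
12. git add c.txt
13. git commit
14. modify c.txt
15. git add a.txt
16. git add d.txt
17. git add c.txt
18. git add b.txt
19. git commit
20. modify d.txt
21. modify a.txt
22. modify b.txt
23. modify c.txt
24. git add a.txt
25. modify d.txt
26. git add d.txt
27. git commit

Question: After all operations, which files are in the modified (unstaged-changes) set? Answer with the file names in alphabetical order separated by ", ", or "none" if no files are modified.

After op 1 (modify c.txt): modified={c.txt} staged={none}
After op 2 (git add b.txt): modified={c.txt} staged={none}
After op 3 (modify a.txt): modified={a.txt, c.txt} staged={none}
After op 4 (modify b.txt): modified={a.txt, b.txt, c.txt} staged={none}
After op 5 (git add c.txt): modified={a.txt, b.txt} staged={c.txt}
After op 6 (git add d.txt): modified={a.txt, b.txt} staged={c.txt}
After op 7 (modify d.txt): modified={a.txt, b.txt, d.txt} staged={c.txt}
After op 8 (git add c.txt): modified={a.txt, b.txt, d.txt} staged={c.txt}
After op 9 (git add a.txt): modified={b.txt, d.txt} staged={a.txt, c.txt}
After op 10 (modify c.txt): modified={b.txt, c.txt, d.txt} staged={a.txt, c.txt}
After op 11 (git reset a.txt): modified={a.txt, b.txt, c.txt, d.txt} staged={c.txt}
After op 12 (git add c.txt): modified={a.txt, b.txt, d.txt} staged={c.txt}
After op 13 (git commit): modified={a.txt, b.txt, d.txt} staged={none}
After op 14 (modify c.txt): modified={a.txt, b.txt, c.txt, d.txt} staged={none}
After op 15 (git add a.txt): modified={b.txt, c.txt, d.txt} staged={a.txt}
After op 16 (git add d.txt): modified={b.txt, c.txt} staged={a.txt, d.txt}
After op 17 (git add c.txt): modified={b.txt} staged={a.txt, c.txt, d.txt}
After op 18 (git add b.txt): modified={none} staged={a.txt, b.txt, c.txt, d.txt}
After op 19 (git commit): modified={none} staged={none}
After op 20 (modify d.txt): modified={d.txt} staged={none}
After op 21 (modify a.txt): modified={a.txt, d.txt} staged={none}
After op 22 (modify b.txt): modified={a.txt, b.txt, d.txt} staged={none}
After op 23 (modify c.txt): modified={a.txt, b.txt, c.txt, d.txt} staged={none}
After op 24 (git add a.txt): modified={b.txt, c.txt, d.txt} staged={a.txt}
After op 25 (modify d.txt): modified={b.txt, c.txt, d.txt} staged={a.txt}
After op 26 (git add d.txt): modified={b.txt, c.txt} staged={a.txt, d.txt}
After op 27 (git commit): modified={b.txt, c.txt} staged={none}

Answer: b.txt, c.txt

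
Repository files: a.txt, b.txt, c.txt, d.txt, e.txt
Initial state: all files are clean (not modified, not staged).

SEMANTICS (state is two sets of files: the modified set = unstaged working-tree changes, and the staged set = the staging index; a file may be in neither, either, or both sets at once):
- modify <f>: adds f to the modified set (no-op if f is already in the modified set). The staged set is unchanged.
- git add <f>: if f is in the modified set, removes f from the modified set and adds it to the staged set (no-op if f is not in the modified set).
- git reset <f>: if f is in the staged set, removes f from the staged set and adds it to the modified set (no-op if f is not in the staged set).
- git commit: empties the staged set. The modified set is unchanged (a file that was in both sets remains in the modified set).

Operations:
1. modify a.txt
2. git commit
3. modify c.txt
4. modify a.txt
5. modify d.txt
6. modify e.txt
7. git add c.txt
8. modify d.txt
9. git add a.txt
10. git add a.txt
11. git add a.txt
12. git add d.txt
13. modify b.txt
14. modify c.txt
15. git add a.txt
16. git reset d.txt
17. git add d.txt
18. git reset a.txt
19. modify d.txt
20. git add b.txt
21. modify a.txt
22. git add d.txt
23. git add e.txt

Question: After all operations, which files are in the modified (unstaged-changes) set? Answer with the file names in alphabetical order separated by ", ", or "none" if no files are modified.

After op 1 (modify a.txt): modified={a.txt} staged={none}
After op 2 (git commit): modified={a.txt} staged={none}
After op 3 (modify c.txt): modified={a.txt, c.txt} staged={none}
After op 4 (modify a.txt): modified={a.txt, c.txt} staged={none}
After op 5 (modify d.txt): modified={a.txt, c.txt, d.txt} staged={none}
After op 6 (modify e.txt): modified={a.txt, c.txt, d.txt, e.txt} staged={none}
After op 7 (git add c.txt): modified={a.txt, d.txt, e.txt} staged={c.txt}
After op 8 (modify d.txt): modified={a.txt, d.txt, e.txt} staged={c.txt}
After op 9 (git add a.txt): modified={d.txt, e.txt} staged={a.txt, c.txt}
After op 10 (git add a.txt): modified={d.txt, e.txt} staged={a.txt, c.txt}
After op 11 (git add a.txt): modified={d.txt, e.txt} staged={a.txt, c.txt}
After op 12 (git add d.txt): modified={e.txt} staged={a.txt, c.txt, d.txt}
After op 13 (modify b.txt): modified={b.txt, e.txt} staged={a.txt, c.txt, d.txt}
After op 14 (modify c.txt): modified={b.txt, c.txt, e.txt} staged={a.txt, c.txt, d.txt}
After op 15 (git add a.txt): modified={b.txt, c.txt, e.txt} staged={a.txt, c.txt, d.txt}
After op 16 (git reset d.txt): modified={b.txt, c.txt, d.txt, e.txt} staged={a.txt, c.txt}
After op 17 (git add d.txt): modified={b.txt, c.txt, e.txt} staged={a.txt, c.txt, d.txt}
After op 18 (git reset a.txt): modified={a.txt, b.txt, c.txt, e.txt} staged={c.txt, d.txt}
After op 19 (modify d.txt): modified={a.txt, b.txt, c.txt, d.txt, e.txt} staged={c.txt, d.txt}
After op 20 (git add b.txt): modified={a.txt, c.txt, d.txt, e.txt} staged={b.txt, c.txt, d.txt}
After op 21 (modify a.txt): modified={a.txt, c.txt, d.txt, e.txt} staged={b.txt, c.txt, d.txt}
After op 22 (git add d.txt): modified={a.txt, c.txt, e.txt} staged={b.txt, c.txt, d.txt}
After op 23 (git add e.txt): modified={a.txt, c.txt} staged={b.txt, c.txt, d.txt, e.txt}

Answer: a.txt, c.txt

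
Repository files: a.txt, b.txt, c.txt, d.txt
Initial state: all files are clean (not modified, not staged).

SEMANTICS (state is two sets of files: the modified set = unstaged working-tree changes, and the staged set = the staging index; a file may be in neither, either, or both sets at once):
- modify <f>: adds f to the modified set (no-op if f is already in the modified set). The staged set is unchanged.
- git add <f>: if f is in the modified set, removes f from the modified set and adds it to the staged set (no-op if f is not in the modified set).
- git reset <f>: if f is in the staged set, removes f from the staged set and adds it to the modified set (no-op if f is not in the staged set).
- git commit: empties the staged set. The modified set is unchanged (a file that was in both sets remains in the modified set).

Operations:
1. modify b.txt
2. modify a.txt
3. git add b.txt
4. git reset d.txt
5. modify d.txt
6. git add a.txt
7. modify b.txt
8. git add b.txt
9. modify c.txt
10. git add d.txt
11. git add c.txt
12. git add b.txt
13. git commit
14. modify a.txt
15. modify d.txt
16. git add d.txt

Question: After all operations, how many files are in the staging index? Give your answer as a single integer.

Answer: 1

Derivation:
After op 1 (modify b.txt): modified={b.txt} staged={none}
After op 2 (modify a.txt): modified={a.txt, b.txt} staged={none}
After op 3 (git add b.txt): modified={a.txt} staged={b.txt}
After op 4 (git reset d.txt): modified={a.txt} staged={b.txt}
After op 5 (modify d.txt): modified={a.txt, d.txt} staged={b.txt}
After op 6 (git add a.txt): modified={d.txt} staged={a.txt, b.txt}
After op 7 (modify b.txt): modified={b.txt, d.txt} staged={a.txt, b.txt}
After op 8 (git add b.txt): modified={d.txt} staged={a.txt, b.txt}
After op 9 (modify c.txt): modified={c.txt, d.txt} staged={a.txt, b.txt}
After op 10 (git add d.txt): modified={c.txt} staged={a.txt, b.txt, d.txt}
After op 11 (git add c.txt): modified={none} staged={a.txt, b.txt, c.txt, d.txt}
After op 12 (git add b.txt): modified={none} staged={a.txt, b.txt, c.txt, d.txt}
After op 13 (git commit): modified={none} staged={none}
After op 14 (modify a.txt): modified={a.txt} staged={none}
After op 15 (modify d.txt): modified={a.txt, d.txt} staged={none}
After op 16 (git add d.txt): modified={a.txt} staged={d.txt}
Final staged set: {d.txt} -> count=1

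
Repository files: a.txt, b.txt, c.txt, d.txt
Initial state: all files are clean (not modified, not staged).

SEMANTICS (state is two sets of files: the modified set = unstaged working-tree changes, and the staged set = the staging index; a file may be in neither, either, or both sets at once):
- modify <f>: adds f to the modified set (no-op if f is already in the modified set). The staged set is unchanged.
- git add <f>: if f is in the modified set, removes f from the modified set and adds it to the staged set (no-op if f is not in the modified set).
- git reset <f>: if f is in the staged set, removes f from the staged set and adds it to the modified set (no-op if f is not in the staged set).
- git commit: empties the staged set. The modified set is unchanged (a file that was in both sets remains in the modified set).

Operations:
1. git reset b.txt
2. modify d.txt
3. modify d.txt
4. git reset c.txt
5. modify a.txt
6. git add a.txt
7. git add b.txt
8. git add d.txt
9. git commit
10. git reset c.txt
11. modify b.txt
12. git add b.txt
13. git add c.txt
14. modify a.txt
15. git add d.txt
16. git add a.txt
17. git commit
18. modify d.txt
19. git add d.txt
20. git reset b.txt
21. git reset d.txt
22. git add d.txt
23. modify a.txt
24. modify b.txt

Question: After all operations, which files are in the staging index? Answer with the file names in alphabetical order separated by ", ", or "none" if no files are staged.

Answer: d.txt

Derivation:
After op 1 (git reset b.txt): modified={none} staged={none}
After op 2 (modify d.txt): modified={d.txt} staged={none}
After op 3 (modify d.txt): modified={d.txt} staged={none}
After op 4 (git reset c.txt): modified={d.txt} staged={none}
After op 5 (modify a.txt): modified={a.txt, d.txt} staged={none}
After op 6 (git add a.txt): modified={d.txt} staged={a.txt}
After op 7 (git add b.txt): modified={d.txt} staged={a.txt}
After op 8 (git add d.txt): modified={none} staged={a.txt, d.txt}
After op 9 (git commit): modified={none} staged={none}
After op 10 (git reset c.txt): modified={none} staged={none}
After op 11 (modify b.txt): modified={b.txt} staged={none}
After op 12 (git add b.txt): modified={none} staged={b.txt}
After op 13 (git add c.txt): modified={none} staged={b.txt}
After op 14 (modify a.txt): modified={a.txt} staged={b.txt}
After op 15 (git add d.txt): modified={a.txt} staged={b.txt}
After op 16 (git add a.txt): modified={none} staged={a.txt, b.txt}
After op 17 (git commit): modified={none} staged={none}
After op 18 (modify d.txt): modified={d.txt} staged={none}
After op 19 (git add d.txt): modified={none} staged={d.txt}
After op 20 (git reset b.txt): modified={none} staged={d.txt}
After op 21 (git reset d.txt): modified={d.txt} staged={none}
After op 22 (git add d.txt): modified={none} staged={d.txt}
After op 23 (modify a.txt): modified={a.txt} staged={d.txt}
After op 24 (modify b.txt): modified={a.txt, b.txt} staged={d.txt}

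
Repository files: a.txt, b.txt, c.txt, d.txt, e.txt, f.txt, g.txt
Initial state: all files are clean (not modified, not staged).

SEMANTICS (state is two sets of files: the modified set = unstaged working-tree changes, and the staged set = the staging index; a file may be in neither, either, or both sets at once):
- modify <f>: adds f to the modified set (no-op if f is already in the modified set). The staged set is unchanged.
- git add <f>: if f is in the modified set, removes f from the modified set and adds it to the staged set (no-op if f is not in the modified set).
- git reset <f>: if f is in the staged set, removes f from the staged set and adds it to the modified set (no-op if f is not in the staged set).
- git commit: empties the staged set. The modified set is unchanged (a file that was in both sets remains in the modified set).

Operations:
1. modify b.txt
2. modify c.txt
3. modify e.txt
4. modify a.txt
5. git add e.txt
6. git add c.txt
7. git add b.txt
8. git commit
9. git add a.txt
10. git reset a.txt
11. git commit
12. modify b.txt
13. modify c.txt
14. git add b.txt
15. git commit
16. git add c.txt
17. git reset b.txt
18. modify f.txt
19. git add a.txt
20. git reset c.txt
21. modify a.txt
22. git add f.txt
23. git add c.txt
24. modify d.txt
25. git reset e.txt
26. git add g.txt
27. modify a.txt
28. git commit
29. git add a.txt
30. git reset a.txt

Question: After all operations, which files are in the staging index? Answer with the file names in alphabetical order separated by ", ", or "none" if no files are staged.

Answer: none

Derivation:
After op 1 (modify b.txt): modified={b.txt} staged={none}
After op 2 (modify c.txt): modified={b.txt, c.txt} staged={none}
After op 3 (modify e.txt): modified={b.txt, c.txt, e.txt} staged={none}
After op 4 (modify a.txt): modified={a.txt, b.txt, c.txt, e.txt} staged={none}
After op 5 (git add e.txt): modified={a.txt, b.txt, c.txt} staged={e.txt}
After op 6 (git add c.txt): modified={a.txt, b.txt} staged={c.txt, e.txt}
After op 7 (git add b.txt): modified={a.txt} staged={b.txt, c.txt, e.txt}
After op 8 (git commit): modified={a.txt} staged={none}
After op 9 (git add a.txt): modified={none} staged={a.txt}
After op 10 (git reset a.txt): modified={a.txt} staged={none}
After op 11 (git commit): modified={a.txt} staged={none}
After op 12 (modify b.txt): modified={a.txt, b.txt} staged={none}
After op 13 (modify c.txt): modified={a.txt, b.txt, c.txt} staged={none}
After op 14 (git add b.txt): modified={a.txt, c.txt} staged={b.txt}
After op 15 (git commit): modified={a.txt, c.txt} staged={none}
After op 16 (git add c.txt): modified={a.txt} staged={c.txt}
After op 17 (git reset b.txt): modified={a.txt} staged={c.txt}
After op 18 (modify f.txt): modified={a.txt, f.txt} staged={c.txt}
After op 19 (git add a.txt): modified={f.txt} staged={a.txt, c.txt}
After op 20 (git reset c.txt): modified={c.txt, f.txt} staged={a.txt}
After op 21 (modify a.txt): modified={a.txt, c.txt, f.txt} staged={a.txt}
After op 22 (git add f.txt): modified={a.txt, c.txt} staged={a.txt, f.txt}
After op 23 (git add c.txt): modified={a.txt} staged={a.txt, c.txt, f.txt}
After op 24 (modify d.txt): modified={a.txt, d.txt} staged={a.txt, c.txt, f.txt}
After op 25 (git reset e.txt): modified={a.txt, d.txt} staged={a.txt, c.txt, f.txt}
After op 26 (git add g.txt): modified={a.txt, d.txt} staged={a.txt, c.txt, f.txt}
After op 27 (modify a.txt): modified={a.txt, d.txt} staged={a.txt, c.txt, f.txt}
After op 28 (git commit): modified={a.txt, d.txt} staged={none}
After op 29 (git add a.txt): modified={d.txt} staged={a.txt}
After op 30 (git reset a.txt): modified={a.txt, d.txt} staged={none}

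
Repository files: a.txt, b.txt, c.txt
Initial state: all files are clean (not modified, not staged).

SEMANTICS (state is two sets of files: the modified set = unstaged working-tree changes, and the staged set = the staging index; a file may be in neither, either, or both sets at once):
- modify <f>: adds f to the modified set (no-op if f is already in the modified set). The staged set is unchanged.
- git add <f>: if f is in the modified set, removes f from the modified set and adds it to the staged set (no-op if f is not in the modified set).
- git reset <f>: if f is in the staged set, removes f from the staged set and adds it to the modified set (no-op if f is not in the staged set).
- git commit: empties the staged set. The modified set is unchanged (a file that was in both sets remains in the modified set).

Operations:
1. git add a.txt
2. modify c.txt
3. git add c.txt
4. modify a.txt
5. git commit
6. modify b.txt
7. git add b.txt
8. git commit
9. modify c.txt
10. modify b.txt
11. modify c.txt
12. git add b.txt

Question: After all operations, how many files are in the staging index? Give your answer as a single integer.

After op 1 (git add a.txt): modified={none} staged={none}
After op 2 (modify c.txt): modified={c.txt} staged={none}
After op 3 (git add c.txt): modified={none} staged={c.txt}
After op 4 (modify a.txt): modified={a.txt} staged={c.txt}
After op 5 (git commit): modified={a.txt} staged={none}
After op 6 (modify b.txt): modified={a.txt, b.txt} staged={none}
After op 7 (git add b.txt): modified={a.txt} staged={b.txt}
After op 8 (git commit): modified={a.txt} staged={none}
After op 9 (modify c.txt): modified={a.txt, c.txt} staged={none}
After op 10 (modify b.txt): modified={a.txt, b.txt, c.txt} staged={none}
After op 11 (modify c.txt): modified={a.txt, b.txt, c.txt} staged={none}
After op 12 (git add b.txt): modified={a.txt, c.txt} staged={b.txt}
Final staged set: {b.txt} -> count=1

Answer: 1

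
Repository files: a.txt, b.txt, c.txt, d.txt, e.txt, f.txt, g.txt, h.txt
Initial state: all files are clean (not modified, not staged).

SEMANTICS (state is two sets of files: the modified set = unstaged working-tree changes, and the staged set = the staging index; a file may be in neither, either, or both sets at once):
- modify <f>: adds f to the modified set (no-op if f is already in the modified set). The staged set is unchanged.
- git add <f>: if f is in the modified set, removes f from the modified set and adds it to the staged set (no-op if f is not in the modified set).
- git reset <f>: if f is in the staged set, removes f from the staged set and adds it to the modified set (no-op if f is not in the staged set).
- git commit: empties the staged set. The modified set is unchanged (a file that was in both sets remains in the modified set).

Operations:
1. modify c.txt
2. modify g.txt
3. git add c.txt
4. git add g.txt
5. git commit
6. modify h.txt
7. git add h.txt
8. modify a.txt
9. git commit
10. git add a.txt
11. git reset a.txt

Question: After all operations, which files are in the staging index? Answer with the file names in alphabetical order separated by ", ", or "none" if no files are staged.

Answer: none

Derivation:
After op 1 (modify c.txt): modified={c.txt} staged={none}
After op 2 (modify g.txt): modified={c.txt, g.txt} staged={none}
After op 3 (git add c.txt): modified={g.txt} staged={c.txt}
After op 4 (git add g.txt): modified={none} staged={c.txt, g.txt}
After op 5 (git commit): modified={none} staged={none}
After op 6 (modify h.txt): modified={h.txt} staged={none}
After op 7 (git add h.txt): modified={none} staged={h.txt}
After op 8 (modify a.txt): modified={a.txt} staged={h.txt}
After op 9 (git commit): modified={a.txt} staged={none}
After op 10 (git add a.txt): modified={none} staged={a.txt}
After op 11 (git reset a.txt): modified={a.txt} staged={none}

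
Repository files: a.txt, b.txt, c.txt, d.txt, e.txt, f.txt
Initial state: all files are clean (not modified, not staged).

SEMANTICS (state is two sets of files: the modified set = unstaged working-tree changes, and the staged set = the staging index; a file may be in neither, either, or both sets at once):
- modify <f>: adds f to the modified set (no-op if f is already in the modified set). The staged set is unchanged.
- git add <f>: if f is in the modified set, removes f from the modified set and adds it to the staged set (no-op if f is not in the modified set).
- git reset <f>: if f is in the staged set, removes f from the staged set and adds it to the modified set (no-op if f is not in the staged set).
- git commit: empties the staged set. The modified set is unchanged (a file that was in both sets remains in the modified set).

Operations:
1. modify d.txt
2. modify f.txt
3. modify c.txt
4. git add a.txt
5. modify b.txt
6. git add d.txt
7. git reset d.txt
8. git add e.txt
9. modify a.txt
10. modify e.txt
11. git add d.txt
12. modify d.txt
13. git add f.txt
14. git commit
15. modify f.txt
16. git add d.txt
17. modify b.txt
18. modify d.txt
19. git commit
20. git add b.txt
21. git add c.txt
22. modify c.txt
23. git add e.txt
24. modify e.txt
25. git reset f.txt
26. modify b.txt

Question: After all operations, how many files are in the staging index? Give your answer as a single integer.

After op 1 (modify d.txt): modified={d.txt} staged={none}
After op 2 (modify f.txt): modified={d.txt, f.txt} staged={none}
After op 3 (modify c.txt): modified={c.txt, d.txt, f.txt} staged={none}
After op 4 (git add a.txt): modified={c.txt, d.txt, f.txt} staged={none}
After op 5 (modify b.txt): modified={b.txt, c.txt, d.txt, f.txt} staged={none}
After op 6 (git add d.txt): modified={b.txt, c.txt, f.txt} staged={d.txt}
After op 7 (git reset d.txt): modified={b.txt, c.txt, d.txt, f.txt} staged={none}
After op 8 (git add e.txt): modified={b.txt, c.txt, d.txt, f.txt} staged={none}
After op 9 (modify a.txt): modified={a.txt, b.txt, c.txt, d.txt, f.txt} staged={none}
After op 10 (modify e.txt): modified={a.txt, b.txt, c.txt, d.txt, e.txt, f.txt} staged={none}
After op 11 (git add d.txt): modified={a.txt, b.txt, c.txt, e.txt, f.txt} staged={d.txt}
After op 12 (modify d.txt): modified={a.txt, b.txt, c.txt, d.txt, e.txt, f.txt} staged={d.txt}
After op 13 (git add f.txt): modified={a.txt, b.txt, c.txt, d.txt, e.txt} staged={d.txt, f.txt}
After op 14 (git commit): modified={a.txt, b.txt, c.txt, d.txt, e.txt} staged={none}
After op 15 (modify f.txt): modified={a.txt, b.txt, c.txt, d.txt, e.txt, f.txt} staged={none}
After op 16 (git add d.txt): modified={a.txt, b.txt, c.txt, e.txt, f.txt} staged={d.txt}
After op 17 (modify b.txt): modified={a.txt, b.txt, c.txt, e.txt, f.txt} staged={d.txt}
After op 18 (modify d.txt): modified={a.txt, b.txt, c.txt, d.txt, e.txt, f.txt} staged={d.txt}
After op 19 (git commit): modified={a.txt, b.txt, c.txt, d.txt, e.txt, f.txt} staged={none}
After op 20 (git add b.txt): modified={a.txt, c.txt, d.txt, e.txt, f.txt} staged={b.txt}
After op 21 (git add c.txt): modified={a.txt, d.txt, e.txt, f.txt} staged={b.txt, c.txt}
After op 22 (modify c.txt): modified={a.txt, c.txt, d.txt, e.txt, f.txt} staged={b.txt, c.txt}
After op 23 (git add e.txt): modified={a.txt, c.txt, d.txt, f.txt} staged={b.txt, c.txt, e.txt}
After op 24 (modify e.txt): modified={a.txt, c.txt, d.txt, e.txt, f.txt} staged={b.txt, c.txt, e.txt}
After op 25 (git reset f.txt): modified={a.txt, c.txt, d.txt, e.txt, f.txt} staged={b.txt, c.txt, e.txt}
After op 26 (modify b.txt): modified={a.txt, b.txt, c.txt, d.txt, e.txt, f.txt} staged={b.txt, c.txt, e.txt}
Final staged set: {b.txt, c.txt, e.txt} -> count=3

Answer: 3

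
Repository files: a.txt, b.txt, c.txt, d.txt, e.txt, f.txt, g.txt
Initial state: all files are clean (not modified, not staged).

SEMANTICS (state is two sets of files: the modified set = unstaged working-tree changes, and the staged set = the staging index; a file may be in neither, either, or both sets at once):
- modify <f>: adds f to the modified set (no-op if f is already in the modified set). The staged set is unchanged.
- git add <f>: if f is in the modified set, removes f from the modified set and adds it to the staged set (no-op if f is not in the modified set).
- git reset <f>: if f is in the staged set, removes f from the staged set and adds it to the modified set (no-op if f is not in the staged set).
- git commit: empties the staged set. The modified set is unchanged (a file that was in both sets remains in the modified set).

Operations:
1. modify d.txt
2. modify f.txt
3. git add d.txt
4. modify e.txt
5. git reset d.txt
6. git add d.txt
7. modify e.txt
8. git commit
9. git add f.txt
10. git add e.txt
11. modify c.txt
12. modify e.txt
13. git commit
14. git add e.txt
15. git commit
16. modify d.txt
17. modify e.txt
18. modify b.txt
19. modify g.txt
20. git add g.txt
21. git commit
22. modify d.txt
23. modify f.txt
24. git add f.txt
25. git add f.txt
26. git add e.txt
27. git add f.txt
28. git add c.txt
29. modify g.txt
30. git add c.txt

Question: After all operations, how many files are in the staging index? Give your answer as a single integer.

After op 1 (modify d.txt): modified={d.txt} staged={none}
After op 2 (modify f.txt): modified={d.txt, f.txt} staged={none}
After op 3 (git add d.txt): modified={f.txt} staged={d.txt}
After op 4 (modify e.txt): modified={e.txt, f.txt} staged={d.txt}
After op 5 (git reset d.txt): modified={d.txt, e.txt, f.txt} staged={none}
After op 6 (git add d.txt): modified={e.txt, f.txt} staged={d.txt}
After op 7 (modify e.txt): modified={e.txt, f.txt} staged={d.txt}
After op 8 (git commit): modified={e.txt, f.txt} staged={none}
After op 9 (git add f.txt): modified={e.txt} staged={f.txt}
After op 10 (git add e.txt): modified={none} staged={e.txt, f.txt}
After op 11 (modify c.txt): modified={c.txt} staged={e.txt, f.txt}
After op 12 (modify e.txt): modified={c.txt, e.txt} staged={e.txt, f.txt}
After op 13 (git commit): modified={c.txt, e.txt} staged={none}
After op 14 (git add e.txt): modified={c.txt} staged={e.txt}
After op 15 (git commit): modified={c.txt} staged={none}
After op 16 (modify d.txt): modified={c.txt, d.txt} staged={none}
After op 17 (modify e.txt): modified={c.txt, d.txt, e.txt} staged={none}
After op 18 (modify b.txt): modified={b.txt, c.txt, d.txt, e.txt} staged={none}
After op 19 (modify g.txt): modified={b.txt, c.txt, d.txt, e.txt, g.txt} staged={none}
After op 20 (git add g.txt): modified={b.txt, c.txt, d.txt, e.txt} staged={g.txt}
After op 21 (git commit): modified={b.txt, c.txt, d.txt, e.txt} staged={none}
After op 22 (modify d.txt): modified={b.txt, c.txt, d.txt, e.txt} staged={none}
After op 23 (modify f.txt): modified={b.txt, c.txt, d.txt, e.txt, f.txt} staged={none}
After op 24 (git add f.txt): modified={b.txt, c.txt, d.txt, e.txt} staged={f.txt}
After op 25 (git add f.txt): modified={b.txt, c.txt, d.txt, e.txt} staged={f.txt}
After op 26 (git add e.txt): modified={b.txt, c.txt, d.txt} staged={e.txt, f.txt}
After op 27 (git add f.txt): modified={b.txt, c.txt, d.txt} staged={e.txt, f.txt}
After op 28 (git add c.txt): modified={b.txt, d.txt} staged={c.txt, e.txt, f.txt}
After op 29 (modify g.txt): modified={b.txt, d.txt, g.txt} staged={c.txt, e.txt, f.txt}
After op 30 (git add c.txt): modified={b.txt, d.txt, g.txt} staged={c.txt, e.txt, f.txt}
Final staged set: {c.txt, e.txt, f.txt} -> count=3

Answer: 3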